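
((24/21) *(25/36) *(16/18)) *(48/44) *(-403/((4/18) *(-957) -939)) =128960/478863 = 0.27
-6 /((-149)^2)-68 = -1509674/22201 = -68.00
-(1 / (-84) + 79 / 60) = -137/105 = -1.30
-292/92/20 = -73/460 = -0.16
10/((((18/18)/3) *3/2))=20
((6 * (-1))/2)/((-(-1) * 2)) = -3/2 = -1.50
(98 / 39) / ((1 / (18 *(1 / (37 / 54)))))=31752/481 = 66.01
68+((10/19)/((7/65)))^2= 1625352/17689 = 91.88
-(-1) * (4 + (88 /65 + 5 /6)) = 2413/390 = 6.19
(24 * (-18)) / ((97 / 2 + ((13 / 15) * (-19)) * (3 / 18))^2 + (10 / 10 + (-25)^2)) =-874800/5507131 = -0.16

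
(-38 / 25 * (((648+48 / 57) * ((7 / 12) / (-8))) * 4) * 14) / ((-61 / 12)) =-1208144/1525 = -792.23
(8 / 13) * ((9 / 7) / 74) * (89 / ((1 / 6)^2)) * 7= 239.80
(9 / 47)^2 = 81/2209 = 0.04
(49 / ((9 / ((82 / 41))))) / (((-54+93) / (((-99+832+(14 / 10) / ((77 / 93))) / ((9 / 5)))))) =3959984/34749 = 113.96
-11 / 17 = -0.65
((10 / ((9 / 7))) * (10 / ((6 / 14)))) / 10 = 490/27 = 18.15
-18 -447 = -465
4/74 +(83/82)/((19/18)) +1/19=30714/28823 = 1.07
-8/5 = -1.60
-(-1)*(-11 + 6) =-5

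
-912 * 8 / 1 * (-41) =299136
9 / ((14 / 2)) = 9/7 = 1.29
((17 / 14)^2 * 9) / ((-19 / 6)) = -7803/1862 = -4.19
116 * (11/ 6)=638/3 = 212.67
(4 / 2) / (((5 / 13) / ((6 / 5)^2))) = 7.49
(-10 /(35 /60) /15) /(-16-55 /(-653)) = 5224/72751 = 0.07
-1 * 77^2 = -5929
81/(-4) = -81/4 = -20.25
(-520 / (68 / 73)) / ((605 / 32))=-60736/2057 = -29.53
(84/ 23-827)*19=-359803/23 = -15643.61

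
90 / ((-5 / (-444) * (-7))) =-7992/7 = -1141.71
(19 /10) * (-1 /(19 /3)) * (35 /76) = -21/152 = -0.14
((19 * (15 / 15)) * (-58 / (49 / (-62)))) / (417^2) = 0.01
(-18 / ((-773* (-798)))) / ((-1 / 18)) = 54/102809 = 0.00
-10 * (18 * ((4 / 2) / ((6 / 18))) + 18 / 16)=-4365/4 = -1091.25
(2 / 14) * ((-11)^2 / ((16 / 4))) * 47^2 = 267289/28 = 9546.04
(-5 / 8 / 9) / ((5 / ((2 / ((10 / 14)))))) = -7/180 = -0.04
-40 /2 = -20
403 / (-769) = -403/769 = -0.52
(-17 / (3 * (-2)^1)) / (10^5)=17/600000 = 0.00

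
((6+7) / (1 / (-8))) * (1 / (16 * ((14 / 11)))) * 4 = -143/7 = -20.43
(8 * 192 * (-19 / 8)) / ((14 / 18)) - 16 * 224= -57920/7 = -8274.29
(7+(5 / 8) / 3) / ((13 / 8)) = 173/39 = 4.44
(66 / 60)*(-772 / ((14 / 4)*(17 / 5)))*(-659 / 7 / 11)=508748/833 = 610.74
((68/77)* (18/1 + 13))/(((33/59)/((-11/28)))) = -31093/1617 = -19.23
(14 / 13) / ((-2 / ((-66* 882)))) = 407484/13 = 31344.92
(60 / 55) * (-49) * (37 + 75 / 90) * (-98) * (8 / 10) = 8720432/55 = 158553.31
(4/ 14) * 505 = 1010/7 = 144.29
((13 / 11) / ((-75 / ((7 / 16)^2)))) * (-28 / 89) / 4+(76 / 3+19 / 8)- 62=-644569141/18796800 = -34.29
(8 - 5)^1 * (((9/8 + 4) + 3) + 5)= 315/8 = 39.38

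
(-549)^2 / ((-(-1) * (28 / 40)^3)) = 878720.12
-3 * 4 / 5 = -12/5 = -2.40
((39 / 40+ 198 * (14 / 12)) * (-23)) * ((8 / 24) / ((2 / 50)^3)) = -222309375/8 = -27788671.88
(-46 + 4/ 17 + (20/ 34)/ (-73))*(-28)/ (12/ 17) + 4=398504/219 = 1819.65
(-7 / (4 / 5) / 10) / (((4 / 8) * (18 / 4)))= -0.39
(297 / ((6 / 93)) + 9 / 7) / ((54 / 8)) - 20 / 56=4091/6 = 681.83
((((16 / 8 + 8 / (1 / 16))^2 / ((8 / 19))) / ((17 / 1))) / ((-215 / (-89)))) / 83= 1428895/121346 = 11.78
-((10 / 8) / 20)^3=-1/4096 = 0.00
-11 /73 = -0.15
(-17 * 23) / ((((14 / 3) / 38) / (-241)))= 5371167/7 = 767309.57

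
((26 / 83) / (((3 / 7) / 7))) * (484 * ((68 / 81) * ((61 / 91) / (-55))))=-2555168/100845 = -25.34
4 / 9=0.44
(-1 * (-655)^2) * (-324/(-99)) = -15444900/11 = -1404081.82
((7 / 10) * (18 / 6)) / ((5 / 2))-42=-1029/25 = -41.16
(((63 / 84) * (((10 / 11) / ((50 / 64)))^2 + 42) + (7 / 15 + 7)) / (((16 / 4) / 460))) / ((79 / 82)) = 684313411/143385 = 4772.56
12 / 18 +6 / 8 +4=65/12 = 5.42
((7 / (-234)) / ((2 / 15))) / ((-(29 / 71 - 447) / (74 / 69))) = -91945/170652456 = 0.00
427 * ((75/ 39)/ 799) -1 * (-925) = 9618650/10387 = 926.03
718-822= -104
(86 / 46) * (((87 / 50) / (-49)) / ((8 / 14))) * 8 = -3741/4025 = -0.93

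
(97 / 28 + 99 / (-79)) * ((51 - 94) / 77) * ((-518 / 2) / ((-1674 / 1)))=-7781581/40731768 = -0.19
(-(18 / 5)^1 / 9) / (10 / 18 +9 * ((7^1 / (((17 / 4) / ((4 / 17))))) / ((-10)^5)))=-6502500/9030683 = -0.72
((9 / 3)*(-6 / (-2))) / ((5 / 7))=63/5 = 12.60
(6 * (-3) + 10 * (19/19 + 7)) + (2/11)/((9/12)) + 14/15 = 10424/165 = 63.18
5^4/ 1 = 625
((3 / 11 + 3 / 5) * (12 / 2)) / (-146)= -0.04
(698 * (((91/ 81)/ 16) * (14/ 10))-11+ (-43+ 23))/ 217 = 121873/703080 = 0.17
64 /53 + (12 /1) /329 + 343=6002583/17437 = 344.24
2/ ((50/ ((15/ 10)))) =3/50 = 0.06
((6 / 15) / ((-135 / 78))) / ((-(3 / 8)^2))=3328/2025 = 1.64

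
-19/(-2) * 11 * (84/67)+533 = 44489/67 = 664.01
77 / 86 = 0.90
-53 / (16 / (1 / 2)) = -53/32 = -1.66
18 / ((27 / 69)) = 46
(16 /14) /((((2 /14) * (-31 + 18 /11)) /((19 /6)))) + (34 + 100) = 133.14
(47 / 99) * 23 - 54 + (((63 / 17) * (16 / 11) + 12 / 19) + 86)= 1564991/31977 = 48.94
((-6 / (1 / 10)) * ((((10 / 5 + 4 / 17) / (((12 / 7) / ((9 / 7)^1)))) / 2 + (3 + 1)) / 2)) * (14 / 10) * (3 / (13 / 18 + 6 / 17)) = -567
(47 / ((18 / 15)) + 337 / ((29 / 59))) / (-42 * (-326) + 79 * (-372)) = -1157/25056 = -0.05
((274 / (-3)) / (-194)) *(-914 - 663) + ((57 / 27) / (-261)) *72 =-18811007/25317 = -743.02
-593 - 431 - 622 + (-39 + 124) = -1561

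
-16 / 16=-1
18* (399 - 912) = -9234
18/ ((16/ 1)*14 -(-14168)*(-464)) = -9/3286864 = 0.00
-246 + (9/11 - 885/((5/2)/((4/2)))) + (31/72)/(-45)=-33971741/35640 = -953.19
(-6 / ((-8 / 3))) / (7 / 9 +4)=0.47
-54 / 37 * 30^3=-1458000/37 = -39405.41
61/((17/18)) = 64.59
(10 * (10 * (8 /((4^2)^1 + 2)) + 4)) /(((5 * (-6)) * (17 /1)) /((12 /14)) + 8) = -760/5283 = -0.14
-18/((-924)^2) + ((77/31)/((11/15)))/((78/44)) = 36522237/19115096 = 1.91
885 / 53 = 16.70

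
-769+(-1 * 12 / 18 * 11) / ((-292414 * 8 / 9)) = -899465431/1169656 = -769.00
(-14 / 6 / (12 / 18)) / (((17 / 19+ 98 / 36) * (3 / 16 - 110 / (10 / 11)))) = 19152/2391121 = 0.01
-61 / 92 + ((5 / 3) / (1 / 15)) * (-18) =-450.66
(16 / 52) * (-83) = -332/13 = -25.54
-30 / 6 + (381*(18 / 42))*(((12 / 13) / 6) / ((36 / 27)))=2519/182 = 13.84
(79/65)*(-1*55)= -869/13 = -66.85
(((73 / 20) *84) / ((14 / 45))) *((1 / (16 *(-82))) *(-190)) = 187245/1312 = 142.72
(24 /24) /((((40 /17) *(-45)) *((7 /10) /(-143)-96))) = 2431/24711660 = 0.00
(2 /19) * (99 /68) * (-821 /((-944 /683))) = 55513557/609824 = 91.03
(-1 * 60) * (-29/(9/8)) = 4640/3 = 1546.67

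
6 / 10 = 3/5 = 0.60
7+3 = 10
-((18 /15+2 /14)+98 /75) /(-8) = 1391/4200 = 0.33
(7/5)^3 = 2.74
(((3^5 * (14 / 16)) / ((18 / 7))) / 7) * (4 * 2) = 189/2 = 94.50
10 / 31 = 0.32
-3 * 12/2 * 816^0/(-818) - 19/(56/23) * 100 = -4468199/5726 = -780.34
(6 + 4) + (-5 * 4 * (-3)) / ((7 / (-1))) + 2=24/7 = 3.43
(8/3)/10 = 4/15 = 0.27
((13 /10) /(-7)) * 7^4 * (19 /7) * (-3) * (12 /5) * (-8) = -1742832/25 = -69713.28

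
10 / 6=5/3 = 1.67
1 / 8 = 0.12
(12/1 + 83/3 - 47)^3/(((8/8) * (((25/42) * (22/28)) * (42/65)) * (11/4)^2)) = -23296/135 = -172.56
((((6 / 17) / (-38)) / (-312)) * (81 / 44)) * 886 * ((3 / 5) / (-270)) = -3987/36951200 = 0.00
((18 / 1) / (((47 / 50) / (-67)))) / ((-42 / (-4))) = -40200/329 = -122.19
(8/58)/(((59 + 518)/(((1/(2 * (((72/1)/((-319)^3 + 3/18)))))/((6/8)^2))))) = -389541106/4066119 = -95.80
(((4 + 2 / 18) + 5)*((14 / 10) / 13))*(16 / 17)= 9184/9945 = 0.92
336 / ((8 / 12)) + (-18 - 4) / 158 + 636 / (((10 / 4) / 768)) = 77373809/395 = 195883.06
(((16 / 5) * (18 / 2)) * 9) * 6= 7776/5 = 1555.20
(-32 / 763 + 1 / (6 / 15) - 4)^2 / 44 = 5536609/102461744 = 0.05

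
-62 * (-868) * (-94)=-5058704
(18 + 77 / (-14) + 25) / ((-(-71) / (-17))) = -1275/142 = -8.98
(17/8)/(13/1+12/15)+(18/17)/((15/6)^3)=260113/1173000 = 0.22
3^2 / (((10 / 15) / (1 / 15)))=9/10 = 0.90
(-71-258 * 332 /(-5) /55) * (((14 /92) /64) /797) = 462917/645251200 = 0.00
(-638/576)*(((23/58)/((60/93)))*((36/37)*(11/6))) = -86273/71040 = -1.21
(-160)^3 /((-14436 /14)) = 14336000/3609 = 3972.29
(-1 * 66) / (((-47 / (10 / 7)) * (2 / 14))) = 660/47 = 14.04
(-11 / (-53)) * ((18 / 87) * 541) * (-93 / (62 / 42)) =-2249478/1537 = -1463.55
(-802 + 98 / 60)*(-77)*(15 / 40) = 1848847/80 = 23110.59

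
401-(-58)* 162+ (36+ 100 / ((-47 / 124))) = 449751/47 = 9569.17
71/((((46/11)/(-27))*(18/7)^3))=-26.96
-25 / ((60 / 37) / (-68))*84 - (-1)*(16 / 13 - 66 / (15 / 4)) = 5722836/65 = 88043.63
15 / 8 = 1.88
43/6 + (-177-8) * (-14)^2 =-217517/6 = -36252.83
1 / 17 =0.06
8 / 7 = 1.14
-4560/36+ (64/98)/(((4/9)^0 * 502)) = -126.67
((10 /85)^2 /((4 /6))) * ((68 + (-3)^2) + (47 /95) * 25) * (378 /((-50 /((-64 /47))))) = 123234048/6451925 = 19.10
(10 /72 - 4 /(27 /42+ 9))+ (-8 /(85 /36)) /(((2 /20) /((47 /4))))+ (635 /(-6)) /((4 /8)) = -5600353/9180 = -610.06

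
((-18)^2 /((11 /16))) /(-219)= -1728/803 = -2.15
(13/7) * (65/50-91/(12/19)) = -265.17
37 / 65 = 0.57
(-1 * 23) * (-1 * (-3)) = -69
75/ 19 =3.95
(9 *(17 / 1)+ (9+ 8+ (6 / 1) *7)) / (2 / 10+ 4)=1060/21 = 50.48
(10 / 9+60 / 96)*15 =625/24 = 26.04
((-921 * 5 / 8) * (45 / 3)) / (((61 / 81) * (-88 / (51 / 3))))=95116275/42944 = 2214.89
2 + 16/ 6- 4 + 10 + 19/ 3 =17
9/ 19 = 0.47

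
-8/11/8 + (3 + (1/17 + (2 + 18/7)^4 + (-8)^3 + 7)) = -29322168/448987 = -65.31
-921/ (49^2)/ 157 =-921/376957 = 0.00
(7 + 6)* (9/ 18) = 13/2 = 6.50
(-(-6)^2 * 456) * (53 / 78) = -145008/13 = -11154.46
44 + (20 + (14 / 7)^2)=68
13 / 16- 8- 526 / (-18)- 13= 1301/144 = 9.03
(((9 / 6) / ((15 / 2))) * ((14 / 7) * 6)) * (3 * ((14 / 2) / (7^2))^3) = 36/1715 = 0.02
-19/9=-2.11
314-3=311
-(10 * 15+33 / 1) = -183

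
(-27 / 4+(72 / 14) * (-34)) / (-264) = 1695/2464 = 0.69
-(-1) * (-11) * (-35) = 385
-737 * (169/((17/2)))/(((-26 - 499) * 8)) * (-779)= -97026787/35700 = -2717.84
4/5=0.80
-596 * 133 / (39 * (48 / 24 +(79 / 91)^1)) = -554876/783 = -708.65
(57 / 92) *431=24567/92 = 267.03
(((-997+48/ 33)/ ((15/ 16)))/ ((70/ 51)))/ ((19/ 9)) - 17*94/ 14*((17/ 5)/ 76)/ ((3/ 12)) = -14151089/36575 = -386.91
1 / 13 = 0.08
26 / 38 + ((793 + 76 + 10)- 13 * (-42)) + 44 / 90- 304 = 959458/855 = 1122.17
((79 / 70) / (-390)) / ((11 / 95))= -0.02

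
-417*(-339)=141363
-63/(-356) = 63/356 = 0.18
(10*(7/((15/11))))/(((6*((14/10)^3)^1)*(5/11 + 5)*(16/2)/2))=3025/21168 = 0.14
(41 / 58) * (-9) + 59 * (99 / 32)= 163485/928 = 176.17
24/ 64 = 3/8 = 0.38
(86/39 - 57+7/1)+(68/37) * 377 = 930836/1443 = 645.07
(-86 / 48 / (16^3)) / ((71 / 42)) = -301/1163264 = 0.00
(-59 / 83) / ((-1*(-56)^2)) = 59/260288 = 0.00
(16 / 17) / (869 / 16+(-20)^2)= 256/123573 = 0.00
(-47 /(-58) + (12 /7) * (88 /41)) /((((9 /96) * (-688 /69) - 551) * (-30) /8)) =528908/243822285 = 0.00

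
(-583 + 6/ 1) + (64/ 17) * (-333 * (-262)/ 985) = -4078121/16745 = -243.54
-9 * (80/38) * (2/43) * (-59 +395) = -241920/817 = -296.11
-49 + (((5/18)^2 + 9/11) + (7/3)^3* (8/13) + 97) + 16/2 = 2998283/46332 = 64.71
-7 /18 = -0.39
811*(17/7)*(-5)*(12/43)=-827220/301 = -2748.24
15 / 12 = 5/4 = 1.25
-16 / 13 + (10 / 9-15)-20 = -4109/117 = -35.12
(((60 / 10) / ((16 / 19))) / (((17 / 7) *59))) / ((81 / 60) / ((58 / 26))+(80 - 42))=57855/44916346 = 0.00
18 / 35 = 0.51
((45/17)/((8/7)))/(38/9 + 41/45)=675/1496 = 0.45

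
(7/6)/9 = 7/54 = 0.13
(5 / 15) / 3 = 1/9 = 0.11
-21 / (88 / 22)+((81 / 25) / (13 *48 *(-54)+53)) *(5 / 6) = -3532569/672860 = -5.25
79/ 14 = 5.64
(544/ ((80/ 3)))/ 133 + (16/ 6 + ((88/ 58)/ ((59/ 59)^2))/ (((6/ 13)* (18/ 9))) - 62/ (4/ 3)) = -1621339/38570 = -42.04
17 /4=4.25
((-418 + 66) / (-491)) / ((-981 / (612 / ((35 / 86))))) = -2058496/1873165 = -1.10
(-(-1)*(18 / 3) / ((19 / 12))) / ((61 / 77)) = 4.78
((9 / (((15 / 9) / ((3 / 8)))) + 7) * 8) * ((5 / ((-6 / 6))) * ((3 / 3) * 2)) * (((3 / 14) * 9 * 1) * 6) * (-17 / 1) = 994194/7 = 142027.71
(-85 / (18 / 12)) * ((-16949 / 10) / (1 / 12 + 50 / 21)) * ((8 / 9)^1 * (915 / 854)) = 23050640/621 = 37118.58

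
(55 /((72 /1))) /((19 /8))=55/171 = 0.32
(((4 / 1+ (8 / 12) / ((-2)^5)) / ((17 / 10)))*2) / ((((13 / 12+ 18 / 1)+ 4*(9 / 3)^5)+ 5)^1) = 955/203201 = 0.00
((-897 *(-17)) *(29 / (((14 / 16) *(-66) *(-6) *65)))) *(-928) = -21045184/1155 = -18220.94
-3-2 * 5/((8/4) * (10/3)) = -9/2 = -4.50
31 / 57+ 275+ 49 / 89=1400627/5073 = 276.09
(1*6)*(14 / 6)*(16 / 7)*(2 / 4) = 16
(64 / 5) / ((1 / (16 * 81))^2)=107495424/5 = 21499084.80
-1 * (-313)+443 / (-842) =263103/842 = 312.47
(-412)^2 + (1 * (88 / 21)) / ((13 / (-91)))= 169714.67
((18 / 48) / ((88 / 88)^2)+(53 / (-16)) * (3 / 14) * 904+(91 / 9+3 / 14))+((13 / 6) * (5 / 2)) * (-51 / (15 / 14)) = -447961/504 = -888.81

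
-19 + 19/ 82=-18.77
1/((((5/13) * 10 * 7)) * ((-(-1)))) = 13/350 = 0.04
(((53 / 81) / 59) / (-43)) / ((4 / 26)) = -689/410994 = 0.00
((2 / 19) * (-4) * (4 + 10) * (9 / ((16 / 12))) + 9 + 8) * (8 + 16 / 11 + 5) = -329.41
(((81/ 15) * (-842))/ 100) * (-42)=1909.66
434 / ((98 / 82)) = 2542/7 = 363.14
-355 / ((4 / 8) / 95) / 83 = -67450/83 = -812.65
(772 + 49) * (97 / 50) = 79637/50 = 1592.74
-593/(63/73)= -43289/63 = -687.13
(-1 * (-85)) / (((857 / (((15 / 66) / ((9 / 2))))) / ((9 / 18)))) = 425/169686 = 0.00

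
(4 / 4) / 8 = 1/8 = 0.12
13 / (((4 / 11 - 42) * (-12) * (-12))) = -143/65952 = 0.00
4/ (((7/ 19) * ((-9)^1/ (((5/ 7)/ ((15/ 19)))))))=-1444/1323 = -1.09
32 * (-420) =-13440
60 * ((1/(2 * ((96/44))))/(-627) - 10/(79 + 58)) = -137485/31236 = -4.40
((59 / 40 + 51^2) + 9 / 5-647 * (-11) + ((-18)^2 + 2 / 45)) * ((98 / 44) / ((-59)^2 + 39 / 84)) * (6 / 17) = 248079209/109373682 = 2.27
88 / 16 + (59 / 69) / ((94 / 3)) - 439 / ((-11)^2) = 248416/130801 = 1.90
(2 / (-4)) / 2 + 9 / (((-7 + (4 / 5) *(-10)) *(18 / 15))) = -3/4 = -0.75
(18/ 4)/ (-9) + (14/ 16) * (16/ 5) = 23/10 = 2.30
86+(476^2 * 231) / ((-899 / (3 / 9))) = -17369038/899 = -19320.40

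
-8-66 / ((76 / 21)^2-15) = 22394/839 = 26.69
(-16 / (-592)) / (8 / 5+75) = 5/14171 = 0.00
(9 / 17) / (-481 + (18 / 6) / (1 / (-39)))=-9/10166 = 0.00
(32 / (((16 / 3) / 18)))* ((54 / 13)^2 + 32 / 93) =9957456/5239 = 1900.64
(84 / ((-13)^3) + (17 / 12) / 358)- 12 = -113583259/9438312 = -12.03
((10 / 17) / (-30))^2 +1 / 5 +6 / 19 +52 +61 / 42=186695041/3459330 = 53.97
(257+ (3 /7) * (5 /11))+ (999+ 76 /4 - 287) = 988.19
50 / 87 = 0.57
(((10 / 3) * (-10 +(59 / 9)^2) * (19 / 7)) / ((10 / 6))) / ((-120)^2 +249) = 5342/437157 = 0.01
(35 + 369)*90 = 36360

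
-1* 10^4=-10000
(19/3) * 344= 6536/3 = 2178.67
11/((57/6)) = 22/19 = 1.16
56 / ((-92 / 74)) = -1036/23 = -45.04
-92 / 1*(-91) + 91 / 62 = 8373.47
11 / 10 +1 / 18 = 52/45 = 1.16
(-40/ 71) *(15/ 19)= -600/1349 = -0.44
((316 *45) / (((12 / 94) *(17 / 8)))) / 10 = 89112/17 = 5241.88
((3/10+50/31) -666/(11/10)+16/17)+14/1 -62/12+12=-50587561/86955 = -581.77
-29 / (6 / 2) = -9.67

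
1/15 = 0.07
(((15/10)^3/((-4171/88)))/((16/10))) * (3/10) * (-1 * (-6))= -2673/33368 = -0.08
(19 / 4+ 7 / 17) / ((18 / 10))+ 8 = 739/68 = 10.87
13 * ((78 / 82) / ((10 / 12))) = 3042/205 = 14.84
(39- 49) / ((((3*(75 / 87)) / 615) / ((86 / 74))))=-102254/37 = -2763.62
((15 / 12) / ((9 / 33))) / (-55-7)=-55/744 = -0.07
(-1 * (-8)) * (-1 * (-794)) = 6352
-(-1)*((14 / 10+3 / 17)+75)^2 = 42367081/7225 = 5863.96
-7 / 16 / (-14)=1/32 = 0.03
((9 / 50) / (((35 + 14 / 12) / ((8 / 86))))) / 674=54/78613675 = 0.00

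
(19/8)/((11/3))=57/88 = 0.65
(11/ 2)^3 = 1331/8 = 166.38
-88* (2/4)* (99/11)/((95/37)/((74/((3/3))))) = -1084248/95 = -11413.14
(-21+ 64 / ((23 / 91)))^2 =28526281/529 = 53924.92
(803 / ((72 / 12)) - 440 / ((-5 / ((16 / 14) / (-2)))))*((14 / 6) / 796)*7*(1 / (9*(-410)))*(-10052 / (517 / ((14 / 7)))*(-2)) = -5611529/155306565 = -0.04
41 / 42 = 0.98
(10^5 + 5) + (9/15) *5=100008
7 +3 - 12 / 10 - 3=5.80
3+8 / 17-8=-77/17 = -4.53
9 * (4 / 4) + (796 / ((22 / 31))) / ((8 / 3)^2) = 58689/352 = 166.73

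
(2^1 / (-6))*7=-7/3 = -2.33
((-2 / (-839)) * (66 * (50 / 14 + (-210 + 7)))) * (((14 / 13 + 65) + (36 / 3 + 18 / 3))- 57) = -64863744/76349 = -849.57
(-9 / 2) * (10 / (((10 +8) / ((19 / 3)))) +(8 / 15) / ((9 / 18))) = -619/30 = -20.63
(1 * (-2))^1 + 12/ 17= -22/17 = -1.29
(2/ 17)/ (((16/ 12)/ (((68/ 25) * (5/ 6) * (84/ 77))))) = 12/55 = 0.22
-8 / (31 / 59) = -15.23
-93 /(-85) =93/85 = 1.09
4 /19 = 0.21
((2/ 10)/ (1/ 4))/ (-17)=-4/85 = -0.05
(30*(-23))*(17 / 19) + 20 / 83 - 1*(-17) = -946401/1577 = -600.13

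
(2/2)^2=1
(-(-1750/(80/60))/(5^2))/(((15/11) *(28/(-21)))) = -231/8 = -28.88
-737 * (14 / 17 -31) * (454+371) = 311916825/17 = 18348048.53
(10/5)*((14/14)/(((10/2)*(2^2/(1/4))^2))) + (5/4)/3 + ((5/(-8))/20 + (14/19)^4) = 170587223/250216320 = 0.68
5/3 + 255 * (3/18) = 265/6 = 44.17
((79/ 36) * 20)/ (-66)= -395/594 = -0.66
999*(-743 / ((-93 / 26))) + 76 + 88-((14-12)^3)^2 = 207612.71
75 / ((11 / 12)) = 900/11 = 81.82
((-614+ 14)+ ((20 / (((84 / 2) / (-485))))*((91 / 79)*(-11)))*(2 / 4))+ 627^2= 93376148/237 = 393992.19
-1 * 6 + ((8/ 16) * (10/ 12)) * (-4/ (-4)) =-67/12 = -5.58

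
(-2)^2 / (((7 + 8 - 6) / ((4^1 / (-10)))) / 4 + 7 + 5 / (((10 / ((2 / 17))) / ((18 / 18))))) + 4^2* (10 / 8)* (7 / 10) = 3274/195 = 16.79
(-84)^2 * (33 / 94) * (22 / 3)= 853776/47 = 18165.45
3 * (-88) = -264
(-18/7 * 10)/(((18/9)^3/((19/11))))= -5.55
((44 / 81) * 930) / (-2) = -6820/27 = -252.59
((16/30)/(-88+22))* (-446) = 1784/495 = 3.60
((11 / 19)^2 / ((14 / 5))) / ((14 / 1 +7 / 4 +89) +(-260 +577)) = 1210/4263049 = 0.00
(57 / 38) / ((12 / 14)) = 7/4 = 1.75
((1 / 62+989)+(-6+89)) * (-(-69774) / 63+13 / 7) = 73735005/62 = 1189274.27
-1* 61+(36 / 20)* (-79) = -1016/5 = -203.20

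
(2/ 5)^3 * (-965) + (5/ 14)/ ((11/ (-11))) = -21741/350 = -62.12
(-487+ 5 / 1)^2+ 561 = 232885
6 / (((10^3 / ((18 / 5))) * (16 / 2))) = 27/10000 = 0.00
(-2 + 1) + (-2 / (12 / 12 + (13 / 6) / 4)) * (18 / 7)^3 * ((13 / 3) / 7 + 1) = -36.71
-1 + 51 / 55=-4/55 = -0.07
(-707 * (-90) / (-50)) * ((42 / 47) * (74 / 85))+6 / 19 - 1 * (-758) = -87948076/379525 = -231.73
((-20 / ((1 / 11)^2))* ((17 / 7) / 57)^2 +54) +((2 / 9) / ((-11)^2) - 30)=125910034/6421107 = 19.61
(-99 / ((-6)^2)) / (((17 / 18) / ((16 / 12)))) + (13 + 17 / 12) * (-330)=-161887/34 = -4761.38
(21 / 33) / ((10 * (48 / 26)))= 0.03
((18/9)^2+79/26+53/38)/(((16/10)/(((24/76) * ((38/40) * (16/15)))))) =2083/1235 = 1.69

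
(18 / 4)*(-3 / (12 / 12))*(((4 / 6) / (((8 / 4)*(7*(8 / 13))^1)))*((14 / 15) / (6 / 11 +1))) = -429/680 = -0.63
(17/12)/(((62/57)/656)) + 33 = 887.39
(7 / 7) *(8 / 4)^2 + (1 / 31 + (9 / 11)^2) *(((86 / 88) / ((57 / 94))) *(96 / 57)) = 263851004/44685663 = 5.90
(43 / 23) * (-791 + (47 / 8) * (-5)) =-282209/184 = -1533.74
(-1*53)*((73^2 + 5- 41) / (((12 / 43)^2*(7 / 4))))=-518698121/252 = -2058325.88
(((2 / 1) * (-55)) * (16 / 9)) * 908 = -1598080/9 = -177564.44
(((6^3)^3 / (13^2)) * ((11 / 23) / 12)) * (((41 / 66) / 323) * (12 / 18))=3825792/1255501 = 3.05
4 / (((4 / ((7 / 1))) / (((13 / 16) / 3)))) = 91/48 = 1.90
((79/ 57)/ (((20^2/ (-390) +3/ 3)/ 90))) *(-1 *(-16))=-77835.79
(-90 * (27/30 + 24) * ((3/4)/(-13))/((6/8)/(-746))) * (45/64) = -37615185/416 = -90421.12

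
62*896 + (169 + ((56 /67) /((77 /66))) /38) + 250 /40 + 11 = 283819265/5092 = 55738.27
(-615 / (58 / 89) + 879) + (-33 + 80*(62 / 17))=191341/986 = 194.06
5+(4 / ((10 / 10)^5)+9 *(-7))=-54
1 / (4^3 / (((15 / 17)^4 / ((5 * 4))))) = 10125/21381376 = 0.00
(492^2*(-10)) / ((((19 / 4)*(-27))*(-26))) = -537920/741 = -725.94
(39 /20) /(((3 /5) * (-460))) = -13/1840 = -0.01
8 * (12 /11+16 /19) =3232/209 = 15.46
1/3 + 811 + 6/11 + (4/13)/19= 6617756/8151 = 811.89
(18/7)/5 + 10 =368/35 = 10.51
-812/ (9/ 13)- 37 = -1209.89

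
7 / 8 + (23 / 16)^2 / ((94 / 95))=2.96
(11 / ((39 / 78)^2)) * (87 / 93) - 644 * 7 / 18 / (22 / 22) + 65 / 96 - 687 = -7995971/8928 = -895.61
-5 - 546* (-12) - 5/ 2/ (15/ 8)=19637/3 = 6545.67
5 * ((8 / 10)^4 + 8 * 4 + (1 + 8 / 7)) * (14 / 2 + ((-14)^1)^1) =-151167/125 = -1209.34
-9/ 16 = -0.56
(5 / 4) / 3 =5/12 = 0.42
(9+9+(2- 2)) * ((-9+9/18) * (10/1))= -1530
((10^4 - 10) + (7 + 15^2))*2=20444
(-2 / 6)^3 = -1/27 = -0.04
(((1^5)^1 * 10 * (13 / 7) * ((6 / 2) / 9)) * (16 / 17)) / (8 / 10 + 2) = 5200/2499 = 2.08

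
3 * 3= 9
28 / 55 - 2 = -82/55 = -1.49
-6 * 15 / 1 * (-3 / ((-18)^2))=5/6 = 0.83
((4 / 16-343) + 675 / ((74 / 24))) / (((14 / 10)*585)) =-6109/40404 = -0.15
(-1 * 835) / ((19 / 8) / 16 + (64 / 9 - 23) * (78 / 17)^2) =30888320/12368013 = 2.50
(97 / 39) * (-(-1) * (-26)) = -194/3 = -64.67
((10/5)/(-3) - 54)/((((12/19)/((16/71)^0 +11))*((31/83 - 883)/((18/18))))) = 129314/109887 = 1.18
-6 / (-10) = 3/5 = 0.60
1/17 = 0.06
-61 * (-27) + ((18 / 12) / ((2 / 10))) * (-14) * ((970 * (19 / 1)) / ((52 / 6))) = -2881314/13 = -221639.54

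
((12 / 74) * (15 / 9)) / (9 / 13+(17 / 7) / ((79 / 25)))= 35945/194287 = 0.19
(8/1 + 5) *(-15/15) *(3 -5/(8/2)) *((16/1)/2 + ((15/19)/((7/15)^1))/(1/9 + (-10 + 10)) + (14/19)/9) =-362687/684 = -530.24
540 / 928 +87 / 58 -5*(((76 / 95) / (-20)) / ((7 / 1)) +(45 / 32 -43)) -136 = 2406093/32480 = 74.08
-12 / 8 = -3/2 = -1.50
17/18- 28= -487/18 = -27.06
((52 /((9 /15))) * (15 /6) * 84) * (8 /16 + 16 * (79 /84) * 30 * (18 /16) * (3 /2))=13873600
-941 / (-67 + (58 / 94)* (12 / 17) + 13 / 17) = 751859/52574 = 14.30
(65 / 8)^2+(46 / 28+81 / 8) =34847/448 = 77.78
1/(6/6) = 1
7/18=0.39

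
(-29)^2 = 841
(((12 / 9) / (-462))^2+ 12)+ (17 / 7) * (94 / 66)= 7424113/480249 = 15.46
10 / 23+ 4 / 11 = 202/253 = 0.80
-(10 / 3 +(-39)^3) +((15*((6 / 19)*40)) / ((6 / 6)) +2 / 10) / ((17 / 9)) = 287870918/4845 = 59416.08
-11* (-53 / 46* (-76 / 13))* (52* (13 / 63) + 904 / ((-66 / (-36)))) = -703184072/18837 = -37329.94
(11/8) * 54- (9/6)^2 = 72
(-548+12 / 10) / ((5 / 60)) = -6561.60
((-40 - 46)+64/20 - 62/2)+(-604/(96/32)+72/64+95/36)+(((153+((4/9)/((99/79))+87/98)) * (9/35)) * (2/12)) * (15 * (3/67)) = -416896379/1358280 = -306.93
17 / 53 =0.32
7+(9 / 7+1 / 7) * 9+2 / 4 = 285/14 = 20.36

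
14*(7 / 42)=7/3 = 2.33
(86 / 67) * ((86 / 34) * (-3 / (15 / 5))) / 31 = -3698/35309 = -0.10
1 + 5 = 6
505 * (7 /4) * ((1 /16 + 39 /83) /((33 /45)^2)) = 874.88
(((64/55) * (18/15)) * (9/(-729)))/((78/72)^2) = -2048/139425 = -0.01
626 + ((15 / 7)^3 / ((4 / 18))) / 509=218613299/349174 = 626.09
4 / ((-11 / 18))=-72/11 = -6.55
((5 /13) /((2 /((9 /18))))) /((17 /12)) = 15/221 = 0.07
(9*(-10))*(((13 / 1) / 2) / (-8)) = 73.12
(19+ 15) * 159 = 5406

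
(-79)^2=6241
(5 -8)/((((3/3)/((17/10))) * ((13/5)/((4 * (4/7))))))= -408/91 = -4.48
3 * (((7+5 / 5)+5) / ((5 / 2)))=78/5 = 15.60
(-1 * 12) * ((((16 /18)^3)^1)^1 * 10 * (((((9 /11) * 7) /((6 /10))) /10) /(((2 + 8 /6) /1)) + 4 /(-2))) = 386048/2673 = 144.42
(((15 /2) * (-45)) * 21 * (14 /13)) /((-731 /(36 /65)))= 714420/123539 = 5.78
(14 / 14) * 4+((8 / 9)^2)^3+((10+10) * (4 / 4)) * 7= 76789648/531441 = 144.49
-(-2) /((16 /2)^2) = 0.03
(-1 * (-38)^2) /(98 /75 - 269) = 108300/20077 = 5.39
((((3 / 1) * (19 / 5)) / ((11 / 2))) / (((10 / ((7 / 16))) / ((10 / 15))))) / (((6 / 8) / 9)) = 399/550 = 0.73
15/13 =1.15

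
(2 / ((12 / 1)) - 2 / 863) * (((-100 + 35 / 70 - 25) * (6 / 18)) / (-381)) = 70633/3945636 = 0.02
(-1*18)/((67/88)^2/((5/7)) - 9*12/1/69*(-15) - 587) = 1781120/55680799 = 0.03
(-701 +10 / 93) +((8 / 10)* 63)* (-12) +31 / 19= -11521378/8835 = -1304.06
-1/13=-0.08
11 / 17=0.65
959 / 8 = 119.88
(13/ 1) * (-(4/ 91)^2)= -16/637 = -0.03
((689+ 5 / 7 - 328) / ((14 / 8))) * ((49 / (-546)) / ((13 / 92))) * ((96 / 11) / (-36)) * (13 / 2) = 621184/3003 = 206.85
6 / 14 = 3/7 = 0.43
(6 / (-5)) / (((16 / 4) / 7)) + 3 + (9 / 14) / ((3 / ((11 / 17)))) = 618/595 = 1.04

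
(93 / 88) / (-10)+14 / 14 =787/880 = 0.89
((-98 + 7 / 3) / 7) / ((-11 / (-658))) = -26978/33 = -817.52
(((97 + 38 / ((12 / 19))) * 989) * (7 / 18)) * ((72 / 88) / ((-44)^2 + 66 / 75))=163209725/6391704 = 25.53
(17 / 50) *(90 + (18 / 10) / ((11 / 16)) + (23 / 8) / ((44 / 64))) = 4114/125 = 32.91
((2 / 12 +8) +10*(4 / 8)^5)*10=2035/24 = 84.79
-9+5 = -4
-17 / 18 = -0.94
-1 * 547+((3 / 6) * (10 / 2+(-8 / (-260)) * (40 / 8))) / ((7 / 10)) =-49442/91 = -543.32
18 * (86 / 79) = 1548/79 = 19.59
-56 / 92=-14/23 = -0.61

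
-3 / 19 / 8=-3/152 = -0.02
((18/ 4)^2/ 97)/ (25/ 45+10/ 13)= 9477/60140 = 0.16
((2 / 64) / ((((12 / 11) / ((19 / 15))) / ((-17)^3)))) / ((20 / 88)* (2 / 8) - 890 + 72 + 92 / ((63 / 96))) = 0.26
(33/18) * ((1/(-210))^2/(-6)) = -11/1587600 = 0.00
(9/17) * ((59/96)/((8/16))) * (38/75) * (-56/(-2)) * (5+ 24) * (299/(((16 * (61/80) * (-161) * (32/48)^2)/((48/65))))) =-1755486/25925 = -67.71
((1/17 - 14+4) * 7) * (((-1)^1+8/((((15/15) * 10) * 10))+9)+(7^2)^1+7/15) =-5105828/1275 = -4004.57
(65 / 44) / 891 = 65/39204 = 0.00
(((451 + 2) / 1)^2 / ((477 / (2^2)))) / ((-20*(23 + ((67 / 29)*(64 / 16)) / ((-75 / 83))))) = -9918435/1472393 = -6.74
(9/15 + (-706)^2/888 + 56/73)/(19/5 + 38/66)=501523693/3900244 = 128.59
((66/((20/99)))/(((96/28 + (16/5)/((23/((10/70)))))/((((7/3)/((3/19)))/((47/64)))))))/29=31091676/472961 = 65.74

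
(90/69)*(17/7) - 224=-35554/161 = -220.83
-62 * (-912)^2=-51568128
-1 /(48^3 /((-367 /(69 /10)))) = 1835/3815424 = 0.00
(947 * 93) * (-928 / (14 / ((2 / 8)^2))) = -2554059/7 = -364865.57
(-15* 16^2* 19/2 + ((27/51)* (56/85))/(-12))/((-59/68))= 210854568/5015 = 42044.78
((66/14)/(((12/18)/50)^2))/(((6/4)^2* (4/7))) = 20625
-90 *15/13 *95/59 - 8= -175.21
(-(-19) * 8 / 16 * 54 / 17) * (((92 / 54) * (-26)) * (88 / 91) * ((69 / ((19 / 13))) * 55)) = -399416160/119 = -3356438.32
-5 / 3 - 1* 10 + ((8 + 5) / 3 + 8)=2/3 = 0.67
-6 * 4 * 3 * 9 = -648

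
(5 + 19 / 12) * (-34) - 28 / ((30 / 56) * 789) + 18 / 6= -5228693/23670 = -220.90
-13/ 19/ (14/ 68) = -442/133 = -3.32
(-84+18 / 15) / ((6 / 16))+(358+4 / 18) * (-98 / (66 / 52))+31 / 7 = -289765501/10395 = -27875.47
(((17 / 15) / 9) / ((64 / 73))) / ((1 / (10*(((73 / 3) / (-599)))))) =-90593/1552608 = -0.06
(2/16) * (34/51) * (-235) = -235/12 = -19.58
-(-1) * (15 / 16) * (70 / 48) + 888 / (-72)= -4211/384 = -10.97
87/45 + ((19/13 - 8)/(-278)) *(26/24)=10891/5560 = 1.96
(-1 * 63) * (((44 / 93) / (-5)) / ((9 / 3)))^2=-13552/216225 = -0.06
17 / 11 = 1.55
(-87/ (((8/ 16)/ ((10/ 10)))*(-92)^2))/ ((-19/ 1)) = 87/80408 = 0.00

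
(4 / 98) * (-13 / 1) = -26/49 = -0.53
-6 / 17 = -0.35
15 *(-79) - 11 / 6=-1186.83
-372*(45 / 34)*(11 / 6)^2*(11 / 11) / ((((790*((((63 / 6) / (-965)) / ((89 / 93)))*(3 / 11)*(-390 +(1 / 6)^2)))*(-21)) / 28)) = 914503480/395941917 = 2.31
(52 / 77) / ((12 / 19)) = 247/231 = 1.07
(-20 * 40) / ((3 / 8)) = -6400/3 = -2133.33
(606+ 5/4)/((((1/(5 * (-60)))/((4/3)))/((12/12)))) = -242900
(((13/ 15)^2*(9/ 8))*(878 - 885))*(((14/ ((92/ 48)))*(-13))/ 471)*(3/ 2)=322959/180550 = 1.79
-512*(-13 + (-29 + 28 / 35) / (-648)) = 6633.72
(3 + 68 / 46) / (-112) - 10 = -25863/2576 = -10.04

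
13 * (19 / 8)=247/8 = 30.88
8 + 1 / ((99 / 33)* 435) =8.00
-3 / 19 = -0.16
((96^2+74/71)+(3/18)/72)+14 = 283134599/30672 = 9231.04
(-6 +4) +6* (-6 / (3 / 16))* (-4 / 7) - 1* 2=740/7 = 105.71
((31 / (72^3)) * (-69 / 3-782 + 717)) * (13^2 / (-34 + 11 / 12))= 0.04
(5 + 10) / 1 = 15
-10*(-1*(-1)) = -10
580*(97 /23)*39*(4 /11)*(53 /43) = 465157680/10879 = 42757.39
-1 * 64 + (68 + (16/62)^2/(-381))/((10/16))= 82015072/1830705 = 44.80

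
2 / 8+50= 201/4 = 50.25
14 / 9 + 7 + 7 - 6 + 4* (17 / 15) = 634/45 = 14.09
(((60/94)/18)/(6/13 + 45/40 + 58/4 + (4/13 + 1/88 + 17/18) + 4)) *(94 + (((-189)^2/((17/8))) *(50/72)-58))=170795196/8781809 = 19.45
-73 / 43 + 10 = 357/43 = 8.30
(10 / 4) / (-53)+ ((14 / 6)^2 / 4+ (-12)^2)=277259/1908 = 145.31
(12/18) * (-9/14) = -3/7 = -0.43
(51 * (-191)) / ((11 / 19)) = -185079/11 = -16825.36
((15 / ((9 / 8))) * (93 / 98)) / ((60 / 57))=589/49 = 12.02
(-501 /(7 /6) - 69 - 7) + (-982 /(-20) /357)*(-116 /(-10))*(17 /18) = -4762061/9450 = -503.92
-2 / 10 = -1/5 = -0.20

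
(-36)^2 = 1296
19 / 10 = 1.90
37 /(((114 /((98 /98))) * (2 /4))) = 0.65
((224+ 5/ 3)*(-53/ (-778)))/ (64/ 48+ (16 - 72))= -35881/127592 = -0.28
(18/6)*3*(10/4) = 45/2 = 22.50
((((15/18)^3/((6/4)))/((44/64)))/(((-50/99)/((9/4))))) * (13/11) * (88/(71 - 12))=-260/59 = -4.41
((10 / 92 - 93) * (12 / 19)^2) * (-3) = 922968/8303 = 111.16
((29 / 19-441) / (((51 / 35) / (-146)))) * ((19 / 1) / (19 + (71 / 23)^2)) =806129875/27489 = 29325.54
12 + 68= 80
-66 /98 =-33/49 = -0.67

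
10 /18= 5/9 = 0.56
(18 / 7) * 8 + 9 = 207/7 = 29.57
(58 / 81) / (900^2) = 29/32805000 = 0.00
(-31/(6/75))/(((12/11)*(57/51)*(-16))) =144925/7296 = 19.86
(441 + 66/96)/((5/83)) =586561/80 = 7332.01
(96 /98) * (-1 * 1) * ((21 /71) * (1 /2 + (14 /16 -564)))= 11574/71 = 163.01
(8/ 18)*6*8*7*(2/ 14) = 64/3 = 21.33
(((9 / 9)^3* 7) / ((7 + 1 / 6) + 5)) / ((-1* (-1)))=42/73 = 0.58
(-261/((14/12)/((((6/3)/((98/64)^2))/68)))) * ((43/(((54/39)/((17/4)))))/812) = -53664/117649 = -0.46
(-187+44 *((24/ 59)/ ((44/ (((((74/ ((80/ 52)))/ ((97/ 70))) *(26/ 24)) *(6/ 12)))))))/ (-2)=89.68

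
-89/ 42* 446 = -19847/21 = -945.10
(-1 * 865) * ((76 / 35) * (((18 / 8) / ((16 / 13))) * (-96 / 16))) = 1153737/56 = 20602.45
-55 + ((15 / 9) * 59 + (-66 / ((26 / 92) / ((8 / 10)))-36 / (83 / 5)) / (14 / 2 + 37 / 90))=17.83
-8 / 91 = -0.09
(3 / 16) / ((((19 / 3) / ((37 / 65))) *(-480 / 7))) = -777/3161600 = 0.00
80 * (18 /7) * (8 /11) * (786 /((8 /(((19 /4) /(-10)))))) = -537624/77 = -6982.13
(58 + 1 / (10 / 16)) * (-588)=-175224/5 = -35044.80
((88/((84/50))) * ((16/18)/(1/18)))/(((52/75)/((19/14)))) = 1045000/637 = 1640.50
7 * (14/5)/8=49/20 = 2.45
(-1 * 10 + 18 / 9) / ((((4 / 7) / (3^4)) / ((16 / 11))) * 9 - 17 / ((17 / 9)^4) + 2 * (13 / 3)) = -9904608/9130663 = -1.08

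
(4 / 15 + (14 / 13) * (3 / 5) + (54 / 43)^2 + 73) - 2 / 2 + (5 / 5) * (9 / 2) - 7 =51912629/721110 = 71.99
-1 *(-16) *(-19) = -304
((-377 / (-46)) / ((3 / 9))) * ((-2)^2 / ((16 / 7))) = 7917/184 = 43.03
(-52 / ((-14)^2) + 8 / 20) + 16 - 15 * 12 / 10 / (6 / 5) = 278/245 = 1.13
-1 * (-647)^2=-418609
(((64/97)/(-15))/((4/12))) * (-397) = 25408/485 = 52.39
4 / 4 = 1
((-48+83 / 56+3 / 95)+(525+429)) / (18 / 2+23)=4827973/170240 = 28.36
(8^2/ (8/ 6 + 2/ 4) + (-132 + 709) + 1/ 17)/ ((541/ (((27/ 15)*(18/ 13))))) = 18538956/6575855 = 2.82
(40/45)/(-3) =-8/27 = -0.30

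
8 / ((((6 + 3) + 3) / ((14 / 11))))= 28/33 = 0.85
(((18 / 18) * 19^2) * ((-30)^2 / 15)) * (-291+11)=-6064800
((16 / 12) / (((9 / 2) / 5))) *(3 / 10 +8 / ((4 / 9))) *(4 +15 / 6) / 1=1586/9 = 176.22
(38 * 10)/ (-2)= -190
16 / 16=1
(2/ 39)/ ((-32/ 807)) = -1.29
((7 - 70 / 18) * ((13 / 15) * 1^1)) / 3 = 364/405 = 0.90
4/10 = 2/5 = 0.40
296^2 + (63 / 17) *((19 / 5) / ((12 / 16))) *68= 444464/5 = 88892.80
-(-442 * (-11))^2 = -23639044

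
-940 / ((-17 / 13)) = 12220/17 = 718.82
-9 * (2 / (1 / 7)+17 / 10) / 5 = -1413/50 = -28.26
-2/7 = -0.29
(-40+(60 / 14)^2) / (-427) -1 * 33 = -32.95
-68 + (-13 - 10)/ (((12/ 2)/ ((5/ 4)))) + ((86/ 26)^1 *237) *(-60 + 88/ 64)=-1795181/39 = -46030.28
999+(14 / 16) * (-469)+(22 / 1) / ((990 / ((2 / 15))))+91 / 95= 60491509/102600 = 589.59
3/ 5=0.60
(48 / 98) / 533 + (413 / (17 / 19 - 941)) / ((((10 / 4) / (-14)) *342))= 6549979/807407055 = 0.01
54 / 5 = 10.80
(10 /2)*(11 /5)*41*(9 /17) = 4059/17 = 238.76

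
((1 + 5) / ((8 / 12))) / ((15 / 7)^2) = 49/25 = 1.96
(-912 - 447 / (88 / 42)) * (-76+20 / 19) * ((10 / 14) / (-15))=-5875780/1463 = -4016.25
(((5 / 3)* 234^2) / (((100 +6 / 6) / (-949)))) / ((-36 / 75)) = 180428625/101 = 1786422.03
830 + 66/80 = 33233/40 = 830.82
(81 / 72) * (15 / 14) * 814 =54945/56 = 981.16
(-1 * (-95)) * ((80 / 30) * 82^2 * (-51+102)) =86874080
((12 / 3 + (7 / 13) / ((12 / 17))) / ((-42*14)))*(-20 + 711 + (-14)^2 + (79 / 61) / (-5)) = -8372867/1165710 = -7.18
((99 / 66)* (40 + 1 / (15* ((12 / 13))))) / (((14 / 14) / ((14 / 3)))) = 50491/180 = 280.51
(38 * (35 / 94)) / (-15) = -0.94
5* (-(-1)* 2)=10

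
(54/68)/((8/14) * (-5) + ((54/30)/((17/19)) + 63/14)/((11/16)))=10395/86584 = 0.12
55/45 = 11/9 = 1.22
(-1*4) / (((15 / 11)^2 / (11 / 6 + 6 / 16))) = -6413/1350 = -4.75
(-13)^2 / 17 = 169/17 = 9.94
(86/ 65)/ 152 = 43/4940 = 0.01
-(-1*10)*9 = 90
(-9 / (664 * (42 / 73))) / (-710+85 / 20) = 73/2186884 = 0.00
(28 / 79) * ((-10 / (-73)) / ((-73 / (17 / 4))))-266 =-111984796/420991 = -266.00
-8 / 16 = -1/2 = -0.50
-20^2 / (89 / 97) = -38800/89 = -435.96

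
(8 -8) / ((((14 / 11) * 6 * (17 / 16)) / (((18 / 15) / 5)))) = 0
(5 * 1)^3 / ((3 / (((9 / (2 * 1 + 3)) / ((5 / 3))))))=45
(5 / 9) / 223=5/2007 = 0.00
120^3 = 1728000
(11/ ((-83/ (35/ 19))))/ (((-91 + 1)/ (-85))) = -6545/28386 = -0.23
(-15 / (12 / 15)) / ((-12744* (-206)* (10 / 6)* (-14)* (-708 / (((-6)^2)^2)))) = -45/80313632 = 0.00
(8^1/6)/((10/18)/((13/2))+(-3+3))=78/5 = 15.60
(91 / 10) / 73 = 91/730 = 0.12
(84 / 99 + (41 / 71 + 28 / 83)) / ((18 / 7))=2400349/3500442 = 0.69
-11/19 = -0.58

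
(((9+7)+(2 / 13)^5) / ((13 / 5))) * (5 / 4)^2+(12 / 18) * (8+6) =274386277/14480427 = 18.95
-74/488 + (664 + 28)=168811/244 = 691.85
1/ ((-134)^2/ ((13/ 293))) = 13/5261108 = 0.00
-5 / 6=-0.83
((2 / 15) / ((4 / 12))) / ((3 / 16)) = 2.13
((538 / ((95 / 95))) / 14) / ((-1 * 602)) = -269/4214 = -0.06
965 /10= 193/2 = 96.50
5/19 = 0.26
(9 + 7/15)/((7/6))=284/35 = 8.11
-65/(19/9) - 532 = -10693/19 = -562.79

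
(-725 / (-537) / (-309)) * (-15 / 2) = 3625/110622 = 0.03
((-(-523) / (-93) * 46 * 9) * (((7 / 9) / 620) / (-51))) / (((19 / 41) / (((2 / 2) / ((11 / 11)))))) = 3452323/27936270 = 0.12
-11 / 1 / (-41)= 11/41 = 0.27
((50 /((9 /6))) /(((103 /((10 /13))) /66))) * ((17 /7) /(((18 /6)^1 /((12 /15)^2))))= 239360/28119 = 8.51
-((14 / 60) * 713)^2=-24910081/900 = -27677.87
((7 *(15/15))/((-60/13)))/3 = -91/180 = -0.51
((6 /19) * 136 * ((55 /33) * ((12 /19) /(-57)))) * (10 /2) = -27200/6859 = -3.97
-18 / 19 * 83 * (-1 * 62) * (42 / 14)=277884/19 = 14625.47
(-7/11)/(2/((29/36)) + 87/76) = -15428/87945 = -0.18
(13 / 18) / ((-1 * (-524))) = 13/9432 = 0.00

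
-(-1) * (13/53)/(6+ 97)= 13/5459 = 0.00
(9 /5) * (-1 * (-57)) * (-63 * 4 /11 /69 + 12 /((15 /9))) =4456944/6325 = 704.66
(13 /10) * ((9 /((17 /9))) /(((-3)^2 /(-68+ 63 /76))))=-119457/2584 = -46.23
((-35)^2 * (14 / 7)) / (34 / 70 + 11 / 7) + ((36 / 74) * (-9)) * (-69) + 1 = 1990115/1332 = 1494.08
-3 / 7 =-0.43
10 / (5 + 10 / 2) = 1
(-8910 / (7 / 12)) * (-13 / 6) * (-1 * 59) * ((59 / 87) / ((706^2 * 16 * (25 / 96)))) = -80640846/126478135 = -0.64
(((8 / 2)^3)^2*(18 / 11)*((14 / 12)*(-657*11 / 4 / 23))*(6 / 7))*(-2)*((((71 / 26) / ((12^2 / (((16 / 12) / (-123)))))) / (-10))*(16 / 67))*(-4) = -84918272/4106765 = -20.68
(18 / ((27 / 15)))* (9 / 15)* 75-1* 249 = 201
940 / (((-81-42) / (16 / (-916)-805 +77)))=52237680/9389 = 5563.71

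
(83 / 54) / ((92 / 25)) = 2075/4968 = 0.42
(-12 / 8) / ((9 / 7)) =-7/6 = -1.17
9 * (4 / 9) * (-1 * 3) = -12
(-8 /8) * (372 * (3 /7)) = -1116/7 = -159.43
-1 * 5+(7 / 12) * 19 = 73/12 = 6.08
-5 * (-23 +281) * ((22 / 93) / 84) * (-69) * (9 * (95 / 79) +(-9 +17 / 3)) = 96551125/51429 = 1877.37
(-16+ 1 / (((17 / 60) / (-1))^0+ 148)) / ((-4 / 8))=4766/149 = 31.99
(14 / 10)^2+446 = 11199/25 = 447.96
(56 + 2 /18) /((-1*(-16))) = 3.51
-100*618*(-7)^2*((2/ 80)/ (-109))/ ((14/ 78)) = 421785/109 = 3869.59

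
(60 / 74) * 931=27930/37 = 754.86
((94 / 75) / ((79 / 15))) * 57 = 5358/395 = 13.56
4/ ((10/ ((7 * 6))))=84/5 = 16.80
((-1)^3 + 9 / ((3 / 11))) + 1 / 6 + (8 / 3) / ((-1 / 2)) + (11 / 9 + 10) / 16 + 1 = 4109/144 = 28.53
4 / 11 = 0.36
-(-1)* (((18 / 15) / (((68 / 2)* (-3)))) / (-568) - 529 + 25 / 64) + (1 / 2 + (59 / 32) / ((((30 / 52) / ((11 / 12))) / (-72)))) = -285444629/386240 = -739.03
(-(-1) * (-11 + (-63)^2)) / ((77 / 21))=11874/11 = 1079.45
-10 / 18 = -5/9 = -0.56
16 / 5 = 3.20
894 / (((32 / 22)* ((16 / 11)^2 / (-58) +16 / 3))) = 51761259/446080 = 116.04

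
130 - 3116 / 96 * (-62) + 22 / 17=437317/204 = 2143.71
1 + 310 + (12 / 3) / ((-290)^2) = 6538776/21025 = 311.00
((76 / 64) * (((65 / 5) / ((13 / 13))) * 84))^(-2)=16/26904969 = 0.00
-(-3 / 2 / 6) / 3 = 1/12 = 0.08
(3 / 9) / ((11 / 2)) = 2/33 = 0.06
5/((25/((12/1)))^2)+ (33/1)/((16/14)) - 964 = -933973/1000 = -933.97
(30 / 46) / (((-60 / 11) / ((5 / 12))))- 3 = -3367/1104 = -3.05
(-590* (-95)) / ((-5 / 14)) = -156940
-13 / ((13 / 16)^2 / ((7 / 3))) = -1792/39 = -45.95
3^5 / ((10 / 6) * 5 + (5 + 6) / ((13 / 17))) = 9477/886 = 10.70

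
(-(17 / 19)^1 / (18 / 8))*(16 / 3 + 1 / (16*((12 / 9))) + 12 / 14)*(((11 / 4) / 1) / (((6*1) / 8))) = -1567621/172368 = -9.09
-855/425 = -171/85 = -2.01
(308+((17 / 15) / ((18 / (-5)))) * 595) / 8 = 6517/432 = 15.09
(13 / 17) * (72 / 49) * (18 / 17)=16848/14161 = 1.19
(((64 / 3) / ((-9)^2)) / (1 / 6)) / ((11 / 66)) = 256/27 = 9.48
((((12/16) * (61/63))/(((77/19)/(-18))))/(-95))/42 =61/75460 = 0.00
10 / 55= 2/11 = 0.18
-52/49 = -1.06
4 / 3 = 1.33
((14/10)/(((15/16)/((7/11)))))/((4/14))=2744/825 = 3.33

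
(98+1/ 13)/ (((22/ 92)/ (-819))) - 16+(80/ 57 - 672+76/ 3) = -70342254/209 = -336565.81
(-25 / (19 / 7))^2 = 84.83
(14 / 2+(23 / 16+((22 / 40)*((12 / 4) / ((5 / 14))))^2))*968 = 36036099/1250 = 28828.88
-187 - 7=-194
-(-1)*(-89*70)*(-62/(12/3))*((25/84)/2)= 344875/24 = 14369.79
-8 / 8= -1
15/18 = 0.83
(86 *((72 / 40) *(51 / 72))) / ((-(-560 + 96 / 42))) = 0.20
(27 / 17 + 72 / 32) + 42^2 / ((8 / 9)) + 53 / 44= 744089/374 = 1989.54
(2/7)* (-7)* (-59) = 118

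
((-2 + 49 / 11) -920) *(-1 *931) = 9396583/11 = 854234.82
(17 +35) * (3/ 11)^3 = 1404/1331 = 1.05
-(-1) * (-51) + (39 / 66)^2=-24515/484 = -50.65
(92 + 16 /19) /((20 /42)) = 18522/95 = 194.97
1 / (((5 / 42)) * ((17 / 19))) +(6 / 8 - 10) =47/340 = 0.14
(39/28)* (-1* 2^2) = -39/7 = -5.57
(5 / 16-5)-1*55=-955/16 = -59.69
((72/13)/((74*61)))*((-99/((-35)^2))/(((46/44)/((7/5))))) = -78408/590487625 = 0.00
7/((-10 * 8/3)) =-21/80 = -0.26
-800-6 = -806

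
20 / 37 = 0.54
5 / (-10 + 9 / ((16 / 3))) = -80/133 = -0.60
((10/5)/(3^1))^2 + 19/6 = 65/18 = 3.61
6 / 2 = 3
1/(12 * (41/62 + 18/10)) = 155/4578 = 0.03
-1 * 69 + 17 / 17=-68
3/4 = 0.75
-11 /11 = -1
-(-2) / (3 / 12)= 8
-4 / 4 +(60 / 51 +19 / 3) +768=39500/51 = 774.51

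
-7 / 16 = -0.44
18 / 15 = 6/5 = 1.20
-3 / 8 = -0.38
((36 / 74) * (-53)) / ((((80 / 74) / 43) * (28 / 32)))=-41022/35 = -1172.06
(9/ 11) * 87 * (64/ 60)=4176/55 = 75.93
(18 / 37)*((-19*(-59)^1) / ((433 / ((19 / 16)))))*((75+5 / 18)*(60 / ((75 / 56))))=80808406/16021 = 5043.91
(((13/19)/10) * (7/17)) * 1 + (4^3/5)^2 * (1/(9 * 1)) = 2650111/145350 = 18.23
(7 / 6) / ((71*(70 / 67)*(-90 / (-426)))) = 67/900 = 0.07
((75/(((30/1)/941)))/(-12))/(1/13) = -61165/24 = -2548.54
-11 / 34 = -0.32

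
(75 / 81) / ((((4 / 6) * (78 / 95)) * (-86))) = -0.02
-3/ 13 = -0.23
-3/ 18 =-1/6 = -0.17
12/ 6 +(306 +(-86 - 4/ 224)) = 12431/56 = 221.98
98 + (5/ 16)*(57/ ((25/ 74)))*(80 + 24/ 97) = 2099587/485 = 4329.05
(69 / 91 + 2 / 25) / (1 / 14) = 3814/325 = 11.74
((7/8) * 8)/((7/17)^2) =289/7 = 41.29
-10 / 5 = -2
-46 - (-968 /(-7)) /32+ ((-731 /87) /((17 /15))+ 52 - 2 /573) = -2670085/465276 = -5.74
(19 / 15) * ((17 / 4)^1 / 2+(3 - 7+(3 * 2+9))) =16.62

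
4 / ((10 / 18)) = 36/5 = 7.20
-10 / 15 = -2/3 = -0.67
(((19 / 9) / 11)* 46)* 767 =6771.29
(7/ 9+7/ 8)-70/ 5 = -889/72 = -12.35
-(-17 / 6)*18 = 51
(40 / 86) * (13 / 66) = 130/1419 = 0.09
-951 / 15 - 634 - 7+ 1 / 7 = -24649/35 = -704.26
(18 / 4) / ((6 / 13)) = 39/4 = 9.75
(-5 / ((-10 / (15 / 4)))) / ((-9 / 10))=-25/12 = -2.08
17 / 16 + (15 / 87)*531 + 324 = 193309/464 = 416.61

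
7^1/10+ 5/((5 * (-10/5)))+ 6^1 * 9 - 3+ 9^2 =661/5 = 132.20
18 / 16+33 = 34.12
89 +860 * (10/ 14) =4923/7 = 703.29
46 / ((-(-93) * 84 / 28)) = 46/279 = 0.16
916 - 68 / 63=57640/63 = 914.92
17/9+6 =7.89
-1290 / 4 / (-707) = 645/1414 = 0.46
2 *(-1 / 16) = -1/8 = -0.12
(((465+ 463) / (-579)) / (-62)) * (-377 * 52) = -9096256/17949 = -506.78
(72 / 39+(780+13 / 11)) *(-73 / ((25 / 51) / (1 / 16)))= -416875479/57200 = -7288.03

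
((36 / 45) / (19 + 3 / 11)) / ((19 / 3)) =33/5035 = 0.01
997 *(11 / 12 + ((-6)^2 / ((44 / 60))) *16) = 103489597/132 = 784012.10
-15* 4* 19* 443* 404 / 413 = -204028080/413 = -494014.72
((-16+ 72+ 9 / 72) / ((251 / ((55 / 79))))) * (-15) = -370425/158632 = -2.34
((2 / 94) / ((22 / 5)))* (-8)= -20/517 = -0.04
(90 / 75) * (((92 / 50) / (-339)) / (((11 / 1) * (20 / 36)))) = -828/776875 = 0.00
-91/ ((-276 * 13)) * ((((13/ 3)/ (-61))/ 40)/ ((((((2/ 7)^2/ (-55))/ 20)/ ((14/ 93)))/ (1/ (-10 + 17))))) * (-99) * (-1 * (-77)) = -207722515/2087664 = -99.50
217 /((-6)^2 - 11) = 217/25 = 8.68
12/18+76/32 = 73/24 = 3.04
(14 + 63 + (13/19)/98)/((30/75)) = 716935/3724 = 192.52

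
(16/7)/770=8/2695 = 0.00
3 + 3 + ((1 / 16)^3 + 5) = 11.00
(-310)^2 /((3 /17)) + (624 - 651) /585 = 106190491/195 = 544566.62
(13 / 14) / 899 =13/12586 = 0.00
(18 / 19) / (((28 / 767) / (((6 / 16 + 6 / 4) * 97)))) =10043865/2128 = 4719.86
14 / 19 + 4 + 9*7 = 1287/19 = 67.74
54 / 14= 27/7 = 3.86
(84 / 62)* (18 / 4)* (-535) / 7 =-14445/31 = -465.97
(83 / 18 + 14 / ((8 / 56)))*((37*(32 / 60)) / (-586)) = -136678/39555 = -3.46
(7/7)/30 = 1/30 = 0.03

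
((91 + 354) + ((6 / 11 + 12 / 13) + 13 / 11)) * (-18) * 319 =-33415308/13 = -2570408.31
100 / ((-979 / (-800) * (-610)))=-8000/59719 = -0.13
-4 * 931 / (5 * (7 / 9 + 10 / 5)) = -33516/125 = -268.13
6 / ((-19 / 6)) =-1.89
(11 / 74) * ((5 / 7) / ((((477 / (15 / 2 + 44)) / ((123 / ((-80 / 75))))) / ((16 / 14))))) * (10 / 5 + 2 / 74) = -87099375/28442344 = -3.06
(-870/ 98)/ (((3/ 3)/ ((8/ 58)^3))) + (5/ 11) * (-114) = -51.84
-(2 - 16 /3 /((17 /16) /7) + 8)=1282/51 = 25.14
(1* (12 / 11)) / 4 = 3/11 = 0.27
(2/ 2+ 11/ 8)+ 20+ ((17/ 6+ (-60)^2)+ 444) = 97661/24 = 4069.21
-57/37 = -1.54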